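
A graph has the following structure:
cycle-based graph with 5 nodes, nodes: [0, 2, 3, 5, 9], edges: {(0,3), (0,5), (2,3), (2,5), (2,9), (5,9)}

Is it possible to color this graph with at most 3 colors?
A valid 3-coloring: color 1: [3, 5]; color 2: [0, 2]; color 3: [9].
(χ(G) = 3 ≤ 3.)

Yes, G is 3-colorable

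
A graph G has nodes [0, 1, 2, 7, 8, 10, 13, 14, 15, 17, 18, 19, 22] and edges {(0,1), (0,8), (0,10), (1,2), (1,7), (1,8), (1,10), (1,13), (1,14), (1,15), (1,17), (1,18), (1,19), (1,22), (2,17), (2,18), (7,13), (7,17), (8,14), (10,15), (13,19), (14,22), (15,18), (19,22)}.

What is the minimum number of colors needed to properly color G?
Clique number ω(G) = 3 (lower bound: χ ≥ ω).
The clique on [0, 1, 8] has size 3, forcing χ ≥ 3, and the coloring below uses 3 colors, so χ(G) = 3.
A valid 3-coloring: color 1: [1]; color 2: [8, 10, 13, 17, 18, 22]; color 3: [0, 2, 7, 14, 15, 19].

χ(G) = 3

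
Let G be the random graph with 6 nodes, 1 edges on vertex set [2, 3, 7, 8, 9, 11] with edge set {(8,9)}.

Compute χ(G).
Clique number ω(G) = 2 (lower bound: χ ≥ ω).
The graph is bipartite (no odd cycle), so 2 colors suffice: χ(G) = 2.
A valid 2-coloring: color 1: [2, 3, 7, 9, 11]; color 2: [8].

χ(G) = 2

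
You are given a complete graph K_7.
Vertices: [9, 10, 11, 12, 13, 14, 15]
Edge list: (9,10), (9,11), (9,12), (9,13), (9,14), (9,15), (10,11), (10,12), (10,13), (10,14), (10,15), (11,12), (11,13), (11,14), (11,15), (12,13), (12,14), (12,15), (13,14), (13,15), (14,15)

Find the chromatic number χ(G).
χ(G) = 7

Clique number ω(G) = 7 (lower bound: χ ≥ ω).
The clique on [9, 10, 11, 12, 13, 14, 15] has size 7, forcing χ ≥ 7, and the coloring below uses 7 colors, so χ(G) = 7.
A valid 7-coloring: color 1: [10]; color 2: [14]; color 3: [15]; color 4: [13]; color 5: [12]; color 6: [9]; color 7: [11].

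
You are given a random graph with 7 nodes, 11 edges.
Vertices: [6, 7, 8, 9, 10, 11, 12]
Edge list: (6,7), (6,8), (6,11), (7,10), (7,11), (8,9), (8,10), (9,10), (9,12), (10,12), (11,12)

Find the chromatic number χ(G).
χ(G) = 3

Clique number ω(G) = 3 (lower bound: χ ≥ ω).
The clique on [8, 9, 10] has size 3, forcing χ ≥ 3, and the coloring below uses 3 colors, so χ(G) = 3.
A valid 3-coloring: color 1: [10, 11]; color 2: [7, 8, 12]; color 3: [6, 9].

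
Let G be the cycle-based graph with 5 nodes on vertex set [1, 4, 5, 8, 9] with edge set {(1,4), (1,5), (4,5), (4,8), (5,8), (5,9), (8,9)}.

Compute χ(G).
Clique number ω(G) = 3 (lower bound: χ ≥ ω).
The clique on [5, 8, 9] has size 3, forcing χ ≥ 3, and the coloring below uses 3 colors, so χ(G) = 3.
A valid 3-coloring: color 1: [5]; color 2: [4, 9]; color 3: [1, 8].

χ(G) = 3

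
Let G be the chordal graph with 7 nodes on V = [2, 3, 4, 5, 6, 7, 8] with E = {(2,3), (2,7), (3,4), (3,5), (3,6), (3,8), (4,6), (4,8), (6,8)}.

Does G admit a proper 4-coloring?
Yes, G is 4-colorable

A valid 4-coloring: color 1: [3, 7]; color 2: [2, 5, 6]; color 3: [4]; color 4: [8].
(χ(G) = 4 ≤ 4.)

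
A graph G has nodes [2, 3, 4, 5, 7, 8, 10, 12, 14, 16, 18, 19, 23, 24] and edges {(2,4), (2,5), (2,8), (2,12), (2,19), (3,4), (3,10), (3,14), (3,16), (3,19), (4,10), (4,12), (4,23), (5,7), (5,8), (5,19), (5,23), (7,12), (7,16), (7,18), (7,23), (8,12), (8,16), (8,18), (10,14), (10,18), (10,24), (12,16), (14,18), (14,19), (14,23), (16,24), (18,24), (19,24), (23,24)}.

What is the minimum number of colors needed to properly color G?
Clique number ω(G) = 3 (lower bound: χ ≥ ω).
Suppose a proper 3-coloring c exists. The clique [2, 4, 12] takes 3 distinct colors; by symmetry let c(2) = 1, c(4) = 2, c(12) = 3.
- Vertex 8: neighbors [2, 12] already have colors [1, 3] ⇒ c(8) = 2.
- Vertex 5: neighbors [2, 8] already have colors [1, 2] ⇒ c(5) = 3.
- Vertex 16: neighbors [8, 12] already have colors [2, 3] ⇒ c(16) = 1.
- Vertex 3: neighbors [16, 4] already have colors [1, 2] ⇒ c(3) = 3.
- Vertex 10: neighbors [4, 3] already have colors [2, 3] ⇒ c(10) = 1.
- Vertex 14: neighbors [10, 3] already have colors [1, 3] ⇒ c(14) = 2.
- Vertex 19: neighbors [2, 14, 3] already have colors [1, 2, 3] — all 3 colors blocked. Contradiction.
The forced assignments end in a contradiction, so G has no proper 3-coloring (χ ≥ 4).
The coloring below uses 4 colors, so χ(G) = 4.
A valid 4-coloring: color 1: [5, 12, 14, 24]; color 2: [3, 8, 23]; color 3: [4, 16, 18, 19]; color 4: [2, 7, 10].

χ(G) = 4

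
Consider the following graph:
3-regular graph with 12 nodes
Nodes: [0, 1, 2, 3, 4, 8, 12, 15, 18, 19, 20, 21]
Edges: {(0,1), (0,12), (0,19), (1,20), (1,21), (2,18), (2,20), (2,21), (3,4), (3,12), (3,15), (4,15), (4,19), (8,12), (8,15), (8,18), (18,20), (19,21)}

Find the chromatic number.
χ(G) = 3

Clique number ω(G) = 3 (lower bound: χ ≥ ω).
The clique on [2, 18, 20] has size 3, forcing χ ≥ 3, and the coloring below uses 3 colors, so χ(G) = 3.
A valid 3-coloring: color 1: [0, 4, 8, 20, 21]; color 2: [1, 2, 12, 15, 19]; color 3: [3, 18].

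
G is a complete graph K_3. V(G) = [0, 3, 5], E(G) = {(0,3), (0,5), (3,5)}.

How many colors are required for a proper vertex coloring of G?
χ(G) = 3

Clique number ω(G) = 3 (lower bound: χ ≥ ω).
The clique on [0, 3, 5] has size 3, forcing χ ≥ 3, and the coloring below uses 3 colors, so χ(G) = 3.
A valid 3-coloring: color 1: [3]; color 2: [5]; color 3: [0].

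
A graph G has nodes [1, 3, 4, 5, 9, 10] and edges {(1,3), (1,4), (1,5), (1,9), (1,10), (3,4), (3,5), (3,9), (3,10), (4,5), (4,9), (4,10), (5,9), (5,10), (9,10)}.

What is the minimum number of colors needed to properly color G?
Clique number ω(G) = 6 (lower bound: χ ≥ ω).
The clique on [1, 3, 4, 5, 9, 10] has size 6, forcing χ ≥ 6, and the coloring below uses 6 colors, so χ(G) = 6.
A valid 6-coloring: color 1: [1]; color 2: [4]; color 3: [9]; color 4: [10]; color 5: [5]; color 6: [3].

χ(G) = 6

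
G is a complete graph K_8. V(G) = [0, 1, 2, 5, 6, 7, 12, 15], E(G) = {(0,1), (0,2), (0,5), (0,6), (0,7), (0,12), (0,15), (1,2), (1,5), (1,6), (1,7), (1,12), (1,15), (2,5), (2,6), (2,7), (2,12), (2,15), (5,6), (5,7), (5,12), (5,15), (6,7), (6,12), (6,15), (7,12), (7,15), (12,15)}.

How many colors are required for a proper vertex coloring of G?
Clique number ω(G) = 8 (lower bound: χ ≥ ω).
The clique on [0, 1, 2, 5, 6, 7, 12, 15] has size 8, forcing χ ≥ 8, and the coloring below uses 8 colors, so χ(G) = 8.
A valid 8-coloring: color 1: [0]; color 2: [6]; color 3: [15]; color 4: [1]; color 5: [12]; color 6: [5]; color 7: [2]; color 8: [7].

χ(G) = 8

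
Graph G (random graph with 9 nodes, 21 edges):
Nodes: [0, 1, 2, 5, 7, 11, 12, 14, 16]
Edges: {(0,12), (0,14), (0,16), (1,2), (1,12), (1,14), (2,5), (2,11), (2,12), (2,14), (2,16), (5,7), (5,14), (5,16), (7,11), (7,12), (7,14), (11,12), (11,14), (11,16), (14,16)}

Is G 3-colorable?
The clique on vertices [2, 11, 14, 16] has size 4 > 3, so it alone needs 4 colors.

No, G is not 3-colorable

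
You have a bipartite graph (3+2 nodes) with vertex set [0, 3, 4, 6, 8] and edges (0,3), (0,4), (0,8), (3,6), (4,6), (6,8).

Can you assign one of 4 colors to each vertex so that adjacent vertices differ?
Yes, G is 4-colorable

A valid 4-coloring: color 1: [0, 6]; color 2: [3, 4, 8].
(χ(G) = 2 ≤ 4.)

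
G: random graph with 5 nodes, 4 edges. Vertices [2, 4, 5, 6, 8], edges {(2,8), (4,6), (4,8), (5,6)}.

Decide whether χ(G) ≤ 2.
Yes, G is 2-colorable

A valid 2-coloring: color 1: [6, 8]; color 2: [2, 4, 5].
(χ(G) = 2 ≤ 2.)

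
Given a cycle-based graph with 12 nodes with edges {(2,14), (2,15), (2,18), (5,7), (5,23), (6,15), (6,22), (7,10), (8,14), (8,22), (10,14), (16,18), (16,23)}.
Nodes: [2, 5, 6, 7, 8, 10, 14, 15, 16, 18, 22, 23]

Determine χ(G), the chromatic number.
Clique number ω(G) = 2 (lower bound: χ ≥ ω).
The graph is bipartite (no odd cycle), so 2 colors suffice: χ(G) = 2.
A valid 2-coloring: color 1: [2, 5, 6, 8, 10, 16]; color 2: [7, 14, 15, 18, 22, 23].

χ(G) = 2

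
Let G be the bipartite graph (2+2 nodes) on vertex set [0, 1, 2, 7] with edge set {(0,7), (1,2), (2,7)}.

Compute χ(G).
Clique number ω(G) = 2 (lower bound: χ ≥ ω).
The graph is bipartite (no odd cycle), so 2 colors suffice: χ(G) = 2.
A valid 2-coloring: color 1: [1, 7]; color 2: [0, 2].

χ(G) = 2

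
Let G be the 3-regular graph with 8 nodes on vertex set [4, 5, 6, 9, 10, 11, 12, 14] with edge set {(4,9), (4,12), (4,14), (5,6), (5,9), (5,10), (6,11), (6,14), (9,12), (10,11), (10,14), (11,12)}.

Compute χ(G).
χ(G) = 3

Clique number ω(G) = 3 (lower bound: χ ≥ ω).
The clique on [4, 9, 12] has size 3, forcing χ ≥ 3, and the coloring below uses 3 colors, so χ(G) = 3.
A valid 3-coloring: color 1: [9, 11, 14]; color 2: [4, 5]; color 3: [6, 10, 12].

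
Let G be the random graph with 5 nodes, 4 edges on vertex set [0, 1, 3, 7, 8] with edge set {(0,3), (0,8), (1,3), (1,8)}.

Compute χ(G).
Clique number ω(G) = 2 (lower bound: χ ≥ ω).
The graph is bipartite (no odd cycle), so 2 colors suffice: χ(G) = 2.
A valid 2-coloring: color 1: [0, 1, 7]; color 2: [3, 8].

χ(G) = 2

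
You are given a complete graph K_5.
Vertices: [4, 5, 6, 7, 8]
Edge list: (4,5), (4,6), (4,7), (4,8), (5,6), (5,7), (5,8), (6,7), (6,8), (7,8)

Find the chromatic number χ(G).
Clique number ω(G) = 5 (lower bound: χ ≥ ω).
The clique on [4, 5, 6, 7, 8] has size 5, forcing χ ≥ 5, and the coloring below uses 5 colors, so χ(G) = 5.
A valid 5-coloring: color 1: [5]; color 2: [4]; color 3: [6]; color 4: [8]; color 5: [7].

χ(G) = 5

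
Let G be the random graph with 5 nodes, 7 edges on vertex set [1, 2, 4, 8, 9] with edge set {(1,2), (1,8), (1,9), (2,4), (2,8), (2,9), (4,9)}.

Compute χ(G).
χ(G) = 3

Clique number ω(G) = 3 (lower bound: χ ≥ ω).
The clique on [1, 2, 8] has size 3, forcing χ ≥ 3, and the coloring below uses 3 colors, so χ(G) = 3.
A valid 3-coloring: color 1: [2]; color 2: [8, 9]; color 3: [1, 4].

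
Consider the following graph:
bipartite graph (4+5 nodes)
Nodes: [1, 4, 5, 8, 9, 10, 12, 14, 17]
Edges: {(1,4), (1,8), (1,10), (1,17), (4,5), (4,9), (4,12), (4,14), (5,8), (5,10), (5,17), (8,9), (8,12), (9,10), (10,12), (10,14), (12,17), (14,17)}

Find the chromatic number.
χ(G) = 2

Clique number ω(G) = 2 (lower bound: χ ≥ ω).
The graph is bipartite (no odd cycle), so 2 colors suffice: χ(G) = 2.
A valid 2-coloring: color 1: [4, 8, 10, 17]; color 2: [1, 5, 9, 12, 14].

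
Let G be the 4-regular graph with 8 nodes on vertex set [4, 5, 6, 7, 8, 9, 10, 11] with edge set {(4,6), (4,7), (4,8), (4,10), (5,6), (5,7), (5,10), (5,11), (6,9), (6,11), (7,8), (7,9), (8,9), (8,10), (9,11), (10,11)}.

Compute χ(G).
Clique number ω(G) = 3 (lower bound: χ ≥ ω).
The clique on [7, 8, 9] has size 3, forcing χ ≥ 3, and the coloring below uses 3 colors, so χ(G) = 3.
A valid 3-coloring: color 1: [4, 5, 9]; color 2: [6, 7, 10]; color 3: [8, 11].

χ(G) = 3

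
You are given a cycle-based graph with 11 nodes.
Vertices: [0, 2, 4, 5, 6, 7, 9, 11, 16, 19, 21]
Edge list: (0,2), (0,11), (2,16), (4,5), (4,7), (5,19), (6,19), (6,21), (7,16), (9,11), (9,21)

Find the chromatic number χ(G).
χ(G) = 3

Clique number ω(G) = 2 (lower bound: χ ≥ ω).
Odd cycle [2, 0, 11, 9, 21, 6, 19, 5, 4, 7, 16] needs 3 colors (χ ≥ 3).
The coloring below uses 3 colors, so χ(G) = 3.
A valid 3-coloring: color 1: [2, 7, 11, 19, 21]; color 2: [0, 5, 6, 9, 16]; color 3: [4].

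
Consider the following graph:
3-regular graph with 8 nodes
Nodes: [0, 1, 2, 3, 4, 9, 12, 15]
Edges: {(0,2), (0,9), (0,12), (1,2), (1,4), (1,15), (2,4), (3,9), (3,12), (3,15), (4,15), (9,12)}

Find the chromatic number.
Clique number ω(G) = 3 (lower bound: χ ≥ ω).
The clique on [0, 9, 12] has size 3, forcing χ ≥ 3, and the coloring below uses 3 colors, so χ(G) = 3.
A valid 3-coloring: color 1: [0, 1, 3]; color 2: [4, 9]; color 3: [2, 12, 15].

χ(G) = 3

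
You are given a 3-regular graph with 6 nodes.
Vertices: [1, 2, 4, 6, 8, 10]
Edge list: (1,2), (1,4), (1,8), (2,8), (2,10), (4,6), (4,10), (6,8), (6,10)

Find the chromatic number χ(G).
χ(G) = 3

Clique number ω(G) = 3 (lower bound: χ ≥ ω).
The clique on [1, 2, 8] has size 3, forcing χ ≥ 3, and the coloring below uses 3 colors, so χ(G) = 3.
A valid 3-coloring: color 1: [1, 6]; color 2: [8, 10]; color 3: [2, 4].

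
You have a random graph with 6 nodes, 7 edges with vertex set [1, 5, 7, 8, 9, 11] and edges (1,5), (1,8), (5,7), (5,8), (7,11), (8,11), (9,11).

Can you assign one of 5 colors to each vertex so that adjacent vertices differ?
Yes, G is 5-colorable

A valid 5-coloring: color 1: [7, 8, 9]; color 2: [5, 11]; color 3: [1].
(χ(G) = 3 ≤ 5.)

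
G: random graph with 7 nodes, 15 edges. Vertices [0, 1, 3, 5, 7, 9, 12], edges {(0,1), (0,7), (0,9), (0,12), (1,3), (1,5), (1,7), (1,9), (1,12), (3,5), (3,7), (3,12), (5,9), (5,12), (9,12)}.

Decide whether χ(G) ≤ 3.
The clique on vertices [0, 1, 9, 12] has size 4 > 3, so it alone needs 4 colors.

No, G is not 3-colorable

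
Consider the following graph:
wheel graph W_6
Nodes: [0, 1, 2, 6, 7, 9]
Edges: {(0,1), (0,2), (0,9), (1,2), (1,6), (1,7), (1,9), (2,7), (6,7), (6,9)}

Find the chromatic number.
Clique number ω(G) = 3 (lower bound: χ ≥ ω).
Odd cycle [6, 7, 2, 0, 9] needs 3 colors (χ ≥ 3).
Vertex 1 is adjacent to every vertex of [0, 2, 6, 7, 9], which already need 3 colors among themselves, so 1 needs a new color (χ ≥ 4).
The coloring below uses 4 colors, so χ(G) = 4.
A valid 4-coloring: color 1: [1]; color 2: [0, 6]; color 3: [7, 9]; color 4: [2].

χ(G) = 4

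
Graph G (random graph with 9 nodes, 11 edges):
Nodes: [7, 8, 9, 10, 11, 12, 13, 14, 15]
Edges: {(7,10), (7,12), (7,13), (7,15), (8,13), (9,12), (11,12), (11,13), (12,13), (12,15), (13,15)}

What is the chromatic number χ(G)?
χ(G) = 4

Clique number ω(G) = 4 (lower bound: χ ≥ ω).
The clique on [7, 12, 13, 15] has size 4, forcing χ ≥ 4, and the coloring below uses 4 colors, so χ(G) = 4.
A valid 4-coloring: color 1: [8, 10, 12, 14]; color 2: [9, 13]; color 3: [7, 11]; color 4: [15].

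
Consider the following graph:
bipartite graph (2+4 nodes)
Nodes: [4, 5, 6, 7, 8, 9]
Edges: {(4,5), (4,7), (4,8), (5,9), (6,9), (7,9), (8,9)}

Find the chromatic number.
Clique number ω(G) = 2 (lower bound: χ ≥ ω).
The graph is bipartite (no odd cycle), so 2 colors suffice: χ(G) = 2.
A valid 2-coloring: color 1: [4, 9]; color 2: [5, 6, 7, 8].

χ(G) = 2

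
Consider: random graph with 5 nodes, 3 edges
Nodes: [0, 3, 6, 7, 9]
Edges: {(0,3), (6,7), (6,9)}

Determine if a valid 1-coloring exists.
Edge (0,3) forces its endpoints to differ, so 1 color is not enough.

No, G is not 1-colorable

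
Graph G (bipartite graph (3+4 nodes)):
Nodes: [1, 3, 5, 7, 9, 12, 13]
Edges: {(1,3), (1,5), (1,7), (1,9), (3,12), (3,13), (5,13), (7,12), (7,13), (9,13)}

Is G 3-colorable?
A valid 3-coloring: color 1: [1, 12, 13]; color 2: [3, 5, 7, 9].
(χ(G) = 2 ≤ 3.)

Yes, G is 3-colorable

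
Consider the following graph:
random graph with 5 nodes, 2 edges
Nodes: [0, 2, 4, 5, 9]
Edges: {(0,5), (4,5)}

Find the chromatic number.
χ(G) = 2

Clique number ω(G) = 2 (lower bound: χ ≥ ω).
The graph is bipartite (no odd cycle), so 2 colors suffice: χ(G) = 2.
A valid 2-coloring: color 1: [2, 5, 9]; color 2: [0, 4].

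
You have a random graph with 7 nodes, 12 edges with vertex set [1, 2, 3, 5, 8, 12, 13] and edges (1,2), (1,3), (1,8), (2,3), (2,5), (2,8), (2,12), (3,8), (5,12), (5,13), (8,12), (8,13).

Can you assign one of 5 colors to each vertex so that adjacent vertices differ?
Yes, G is 5-colorable

A valid 5-coloring: color 1: [5, 8]; color 2: [2, 13]; color 3: [1, 12]; color 4: [3].
(χ(G) = 4 ≤ 5.)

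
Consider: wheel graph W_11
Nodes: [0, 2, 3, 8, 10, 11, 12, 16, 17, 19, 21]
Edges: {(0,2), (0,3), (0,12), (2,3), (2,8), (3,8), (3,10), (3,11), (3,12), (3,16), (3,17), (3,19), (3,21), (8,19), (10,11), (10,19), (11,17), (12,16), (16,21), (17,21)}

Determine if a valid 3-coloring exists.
A valid 3-coloring: color 1: [3]; color 2: [2, 11, 12, 19, 21]; color 3: [0, 8, 10, 16, 17].
(χ(G) = 3 ≤ 3.)

Yes, G is 3-colorable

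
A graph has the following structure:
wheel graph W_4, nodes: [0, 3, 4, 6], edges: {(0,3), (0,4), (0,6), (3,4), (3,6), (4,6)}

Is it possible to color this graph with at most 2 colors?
The clique on vertices [0, 3, 4, 6] has size 4 > 2, so it alone needs 4 colors.

No, G is not 2-colorable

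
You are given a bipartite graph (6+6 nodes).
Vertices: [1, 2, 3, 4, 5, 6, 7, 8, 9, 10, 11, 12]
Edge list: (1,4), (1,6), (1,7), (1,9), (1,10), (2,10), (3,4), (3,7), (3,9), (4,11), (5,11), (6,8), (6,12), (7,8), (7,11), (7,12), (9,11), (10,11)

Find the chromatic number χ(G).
χ(G) = 2

Clique number ω(G) = 2 (lower bound: χ ≥ ω).
The graph is bipartite (no odd cycle), so 2 colors suffice: χ(G) = 2.
A valid 2-coloring: color 1: [4, 5, 6, 7, 9, 10]; color 2: [1, 2, 3, 8, 11, 12].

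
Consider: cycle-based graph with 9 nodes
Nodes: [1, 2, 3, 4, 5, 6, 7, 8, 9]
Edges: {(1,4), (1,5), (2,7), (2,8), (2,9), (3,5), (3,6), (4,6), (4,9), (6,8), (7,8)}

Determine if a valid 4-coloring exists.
Yes, G is 4-colorable

A valid 4-coloring: color 1: [3, 4, 8]; color 2: [2, 5, 6]; color 3: [1, 7, 9].
(χ(G) = 3 ≤ 4.)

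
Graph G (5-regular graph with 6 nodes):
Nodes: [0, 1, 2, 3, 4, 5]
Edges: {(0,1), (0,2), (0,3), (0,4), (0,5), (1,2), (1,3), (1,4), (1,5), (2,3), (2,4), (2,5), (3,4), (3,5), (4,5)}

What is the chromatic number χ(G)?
χ(G) = 6

Clique number ω(G) = 6 (lower bound: χ ≥ ω).
The clique on [0, 1, 2, 3, 4, 5] has size 6, forcing χ ≥ 6, and the coloring below uses 6 colors, so χ(G) = 6.
A valid 6-coloring: color 1: [5]; color 2: [4]; color 3: [3]; color 4: [0]; color 5: [2]; color 6: [1].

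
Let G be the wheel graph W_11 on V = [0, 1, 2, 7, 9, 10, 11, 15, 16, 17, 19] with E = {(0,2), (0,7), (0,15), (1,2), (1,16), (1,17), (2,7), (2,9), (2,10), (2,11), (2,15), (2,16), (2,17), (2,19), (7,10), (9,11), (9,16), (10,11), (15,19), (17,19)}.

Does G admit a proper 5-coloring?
A valid 5-coloring: color 1: [2]; color 2: [0, 1, 9, 10, 19]; color 3: [7, 11, 15, 16, 17].
(χ(G) = 3 ≤ 5.)

Yes, G is 5-colorable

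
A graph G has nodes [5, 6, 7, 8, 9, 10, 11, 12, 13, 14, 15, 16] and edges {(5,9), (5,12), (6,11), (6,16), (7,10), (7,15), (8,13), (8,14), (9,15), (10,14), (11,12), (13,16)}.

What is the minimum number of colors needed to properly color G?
Clique number ω(G) = 2 (lower bound: χ ≥ ω).
The graph is bipartite (no odd cycle), so 2 colors suffice: χ(G) = 2.
A valid 2-coloring: color 1: [5, 8, 10, 11, 15, 16]; color 2: [6, 7, 9, 12, 13, 14].

χ(G) = 2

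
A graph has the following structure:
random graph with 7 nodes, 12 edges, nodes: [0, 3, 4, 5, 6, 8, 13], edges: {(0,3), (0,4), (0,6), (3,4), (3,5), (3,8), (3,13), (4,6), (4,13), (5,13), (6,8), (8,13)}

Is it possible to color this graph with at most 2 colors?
No, G is not 2-colorable

The clique on vertices [0, 3, 4] has size 3 > 2, so it alone needs 3 colors.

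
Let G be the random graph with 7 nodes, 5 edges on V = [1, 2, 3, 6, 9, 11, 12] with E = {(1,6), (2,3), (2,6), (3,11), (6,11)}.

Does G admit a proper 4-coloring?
Yes, G is 4-colorable

A valid 4-coloring: color 1: [3, 6, 9, 12]; color 2: [1, 2, 11].
(χ(G) = 2 ≤ 4.)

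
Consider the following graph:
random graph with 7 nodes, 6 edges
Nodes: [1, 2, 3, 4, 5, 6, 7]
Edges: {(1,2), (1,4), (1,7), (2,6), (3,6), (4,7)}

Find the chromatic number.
Clique number ω(G) = 3 (lower bound: χ ≥ ω).
The clique on [1, 4, 7] has size 3, forcing χ ≥ 3, and the coloring below uses 3 colors, so χ(G) = 3.
A valid 3-coloring: color 1: [1, 5, 6]; color 2: [2, 3, 7]; color 3: [4].

χ(G) = 3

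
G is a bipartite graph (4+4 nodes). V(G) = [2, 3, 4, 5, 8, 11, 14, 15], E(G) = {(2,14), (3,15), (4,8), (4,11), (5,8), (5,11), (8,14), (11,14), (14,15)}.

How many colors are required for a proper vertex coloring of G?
χ(G) = 2

Clique number ω(G) = 2 (lower bound: χ ≥ ω).
The graph is bipartite (no odd cycle), so 2 colors suffice: χ(G) = 2.
A valid 2-coloring: color 1: [3, 4, 5, 14]; color 2: [2, 8, 11, 15].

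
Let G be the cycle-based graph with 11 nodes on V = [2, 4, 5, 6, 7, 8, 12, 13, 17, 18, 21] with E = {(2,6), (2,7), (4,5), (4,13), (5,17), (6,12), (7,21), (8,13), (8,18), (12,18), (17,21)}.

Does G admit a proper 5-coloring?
Yes, G is 5-colorable

A valid 5-coloring: color 1: [4, 6, 7, 17, 18]; color 2: [2, 5, 12, 13, 21]; color 3: [8].
(χ(G) = 3 ≤ 5.)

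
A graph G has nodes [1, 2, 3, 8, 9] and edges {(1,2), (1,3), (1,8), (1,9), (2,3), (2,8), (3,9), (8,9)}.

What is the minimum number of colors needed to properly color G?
χ(G) = 3

Clique number ω(G) = 3 (lower bound: χ ≥ ω).
The clique on [1, 8, 9] has size 3, forcing χ ≥ 3, and the coloring below uses 3 colors, so χ(G) = 3.
A valid 3-coloring: color 1: [1]; color 2: [2, 9]; color 3: [3, 8].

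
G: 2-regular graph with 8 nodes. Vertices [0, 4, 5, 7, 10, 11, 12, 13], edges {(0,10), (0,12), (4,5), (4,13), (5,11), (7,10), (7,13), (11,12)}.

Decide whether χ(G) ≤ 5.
A valid 5-coloring: color 1: [0, 4, 7, 11]; color 2: [5, 10, 12, 13].
(χ(G) = 2 ≤ 5.)

Yes, G is 5-colorable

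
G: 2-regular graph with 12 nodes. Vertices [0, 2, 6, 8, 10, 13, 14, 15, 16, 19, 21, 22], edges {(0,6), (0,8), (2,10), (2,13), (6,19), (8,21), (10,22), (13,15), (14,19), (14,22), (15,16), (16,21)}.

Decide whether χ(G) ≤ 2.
A valid 2-coloring: color 1: [0, 2, 15, 19, 21, 22]; color 2: [6, 8, 10, 13, 14, 16].
(χ(G) = 2 ≤ 2.)

Yes, G is 2-colorable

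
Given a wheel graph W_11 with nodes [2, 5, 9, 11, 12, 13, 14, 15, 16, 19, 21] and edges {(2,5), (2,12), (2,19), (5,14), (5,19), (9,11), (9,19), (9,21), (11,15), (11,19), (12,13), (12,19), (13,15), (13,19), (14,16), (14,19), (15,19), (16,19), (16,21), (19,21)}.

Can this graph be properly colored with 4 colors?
A valid 4-coloring: color 1: [19]; color 2: [2, 11, 13, 14, 21]; color 3: [5, 9, 12, 15, 16].
(χ(G) = 3 ≤ 4.)

Yes, G is 4-colorable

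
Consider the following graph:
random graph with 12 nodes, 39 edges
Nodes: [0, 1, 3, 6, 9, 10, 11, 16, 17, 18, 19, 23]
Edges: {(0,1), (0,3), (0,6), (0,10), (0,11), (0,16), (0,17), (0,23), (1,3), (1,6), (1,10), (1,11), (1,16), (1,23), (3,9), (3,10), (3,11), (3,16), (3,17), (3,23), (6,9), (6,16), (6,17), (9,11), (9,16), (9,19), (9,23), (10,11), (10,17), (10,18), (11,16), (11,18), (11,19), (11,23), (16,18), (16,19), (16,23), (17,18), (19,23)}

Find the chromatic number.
χ(G) = 6

Clique number ω(G) = 6 (lower bound: χ ≥ ω).
The clique on [0, 1, 3, 11, 16, 23] has size 6, forcing χ ≥ 6, and the coloring below uses 6 colors, so χ(G) = 6.
A valid 6-coloring: color 1: [10, 16]; color 2: [11, 17]; color 3: [0, 9, 18]; color 4: [3, 6, 19]; color 5: [23]; color 6: [1].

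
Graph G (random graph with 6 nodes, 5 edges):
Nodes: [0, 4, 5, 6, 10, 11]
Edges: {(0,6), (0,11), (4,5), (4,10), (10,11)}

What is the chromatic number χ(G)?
Clique number ω(G) = 2 (lower bound: χ ≥ ω).
The graph is bipartite (no odd cycle), so 2 colors suffice: χ(G) = 2.
A valid 2-coloring: color 1: [4, 6, 11]; color 2: [0, 5, 10].

χ(G) = 2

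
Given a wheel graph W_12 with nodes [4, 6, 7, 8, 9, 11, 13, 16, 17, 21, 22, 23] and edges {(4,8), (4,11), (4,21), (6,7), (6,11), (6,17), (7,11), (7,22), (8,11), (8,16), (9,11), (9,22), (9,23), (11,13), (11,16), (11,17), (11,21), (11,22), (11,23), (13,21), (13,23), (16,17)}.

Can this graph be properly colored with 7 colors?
A valid 7-coloring: color 1: [11]; color 2: [4, 7, 9, 13, 17]; color 3: [6, 8, 21, 22, 23]; color 4: [16].
(χ(G) = 4 ≤ 7.)

Yes, G is 7-colorable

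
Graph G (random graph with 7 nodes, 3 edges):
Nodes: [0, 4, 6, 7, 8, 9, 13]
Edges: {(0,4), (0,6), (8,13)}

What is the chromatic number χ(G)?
χ(G) = 2

Clique number ω(G) = 2 (lower bound: χ ≥ ω).
The graph is bipartite (no odd cycle), so 2 colors suffice: χ(G) = 2.
A valid 2-coloring: color 1: [0, 7, 8, 9]; color 2: [4, 6, 13].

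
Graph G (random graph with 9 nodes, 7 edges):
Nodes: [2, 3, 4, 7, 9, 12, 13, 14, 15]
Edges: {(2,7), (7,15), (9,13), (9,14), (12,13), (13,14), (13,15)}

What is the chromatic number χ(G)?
χ(G) = 3

Clique number ω(G) = 3 (lower bound: χ ≥ ω).
The clique on [9, 13, 14] has size 3, forcing χ ≥ 3, and the coloring below uses 3 colors, so χ(G) = 3.
A valid 3-coloring: color 1: [3, 4, 7, 13]; color 2: [2, 9, 12, 15]; color 3: [14].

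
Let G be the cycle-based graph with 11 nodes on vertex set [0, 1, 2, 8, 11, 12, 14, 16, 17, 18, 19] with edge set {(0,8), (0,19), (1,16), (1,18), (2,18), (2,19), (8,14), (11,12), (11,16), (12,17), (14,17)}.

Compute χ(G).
χ(G) = 3

Clique number ω(G) = 2 (lower bound: χ ≥ ω).
Odd cycle [11, 16, 1, 18, 2, 19, 0, 8, 14, 17, 12] needs 3 colors (χ ≥ 3).
The coloring below uses 3 colors, so χ(G) = 3.
A valid 3-coloring: color 1: [0, 1, 2, 11, 17]; color 2: [8, 12, 16, 18, 19]; color 3: [14].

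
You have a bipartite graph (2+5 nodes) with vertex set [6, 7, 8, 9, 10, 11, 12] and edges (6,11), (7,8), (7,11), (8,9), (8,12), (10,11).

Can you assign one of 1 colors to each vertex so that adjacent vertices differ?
Edge (8,9) forces its endpoints to differ, so 1 color is not enough.

No, G is not 1-colorable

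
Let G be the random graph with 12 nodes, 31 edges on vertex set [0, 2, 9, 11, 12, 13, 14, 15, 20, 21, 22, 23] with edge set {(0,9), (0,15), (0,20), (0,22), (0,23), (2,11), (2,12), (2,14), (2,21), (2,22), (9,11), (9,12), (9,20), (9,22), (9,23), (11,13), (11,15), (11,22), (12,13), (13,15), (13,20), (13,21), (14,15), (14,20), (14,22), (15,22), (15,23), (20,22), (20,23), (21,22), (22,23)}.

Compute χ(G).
χ(G) = 5

Clique number ω(G) = 5 (lower bound: χ ≥ ω).
The clique on [0, 9, 20, 22, 23] has size 5, forcing χ ≥ 5, and the coloring below uses 5 colors, so χ(G) = 5.
A valid 5-coloring: color 1: [13, 22]; color 2: [2, 9, 15]; color 3: [11, 12, 20, 21]; color 4: [0, 14]; color 5: [23].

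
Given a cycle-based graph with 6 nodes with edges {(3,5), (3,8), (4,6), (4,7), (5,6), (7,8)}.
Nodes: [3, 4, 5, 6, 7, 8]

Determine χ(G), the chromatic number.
χ(G) = 2

Clique number ω(G) = 2 (lower bound: χ ≥ ω).
The graph is bipartite (no odd cycle), so 2 colors suffice: χ(G) = 2.
A valid 2-coloring: color 1: [4, 5, 8]; color 2: [3, 6, 7].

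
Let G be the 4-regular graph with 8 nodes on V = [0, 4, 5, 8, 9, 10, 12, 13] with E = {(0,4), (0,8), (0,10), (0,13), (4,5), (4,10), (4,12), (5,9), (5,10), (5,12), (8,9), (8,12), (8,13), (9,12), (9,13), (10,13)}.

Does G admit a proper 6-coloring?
Yes, G is 6-colorable

A valid 6-coloring: color 1: [5, 8]; color 2: [0, 12]; color 3: [4, 9]; color 4: [10]; color 5: [13].
(χ(G) = 4 ≤ 6.)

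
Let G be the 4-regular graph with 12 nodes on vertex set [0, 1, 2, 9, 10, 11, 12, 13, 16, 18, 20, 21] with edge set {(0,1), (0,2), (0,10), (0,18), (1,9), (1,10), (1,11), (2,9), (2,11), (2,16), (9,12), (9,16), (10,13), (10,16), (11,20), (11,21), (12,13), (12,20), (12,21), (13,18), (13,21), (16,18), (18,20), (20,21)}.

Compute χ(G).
Clique number ω(G) = 3 (lower bound: χ ≥ ω).
The clique on [0, 1, 10] has size 3, forcing χ ≥ 3, and the coloring below uses 3 colors, so χ(G) = 3.
A valid 3-coloring: color 1: [0, 11, 12, 16]; color 2: [1, 2, 13, 20]; color 3: [9, 10, 18, 21].

χ(G) = 3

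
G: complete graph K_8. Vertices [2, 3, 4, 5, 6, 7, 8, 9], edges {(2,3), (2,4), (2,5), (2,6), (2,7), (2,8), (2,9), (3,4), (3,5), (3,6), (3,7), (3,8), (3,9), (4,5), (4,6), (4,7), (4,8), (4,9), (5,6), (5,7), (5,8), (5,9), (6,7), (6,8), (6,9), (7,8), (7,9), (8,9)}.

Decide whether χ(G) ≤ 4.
No, G is not 4-colorable

The clique on vertices [2, 3, 4, 5, 6, 7, 8, 9] has size 8 > 4, so it alone needs 8 colors.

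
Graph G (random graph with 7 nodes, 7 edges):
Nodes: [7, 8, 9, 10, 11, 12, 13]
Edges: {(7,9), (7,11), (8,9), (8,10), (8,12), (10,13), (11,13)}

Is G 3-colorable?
A valid 3-coloring: color 1: [7, 8, 13]; color 2: [9, 10, 11, 12].
(χ(G) = 2 ≤ 3.)

Yes, G is 3-colorable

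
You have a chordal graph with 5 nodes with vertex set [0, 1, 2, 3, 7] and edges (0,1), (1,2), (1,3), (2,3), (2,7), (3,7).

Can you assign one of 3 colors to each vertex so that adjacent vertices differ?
A valid 3-coloring: color 1: [0, 2]; color 2: [3]; color 3: [1, 7].
(χ(G) = 3 ≤ 3.)

Yes, G is 3-colorable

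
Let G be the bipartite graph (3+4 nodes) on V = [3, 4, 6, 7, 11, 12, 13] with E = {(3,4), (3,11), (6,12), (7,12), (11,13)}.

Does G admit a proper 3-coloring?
Yes, G is 3-colorable

A valid 3-coloring: color 1: [3, 12, 13]; color 2: [4, 6, 7, 11].
(χ(G) = 2 ≤ 3.)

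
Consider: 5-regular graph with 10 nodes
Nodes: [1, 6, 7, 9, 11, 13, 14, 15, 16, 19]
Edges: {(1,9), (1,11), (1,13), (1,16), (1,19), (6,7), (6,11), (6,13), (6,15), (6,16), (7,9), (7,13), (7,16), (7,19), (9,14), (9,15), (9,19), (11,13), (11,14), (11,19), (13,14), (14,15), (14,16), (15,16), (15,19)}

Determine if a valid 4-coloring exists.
Yes, G is 4-colorable

A valid 4-coloring: color 1: [6, 14, 19]; color 2: [1, 7, 15]; color 3: [9, 11, 16]; color 4: [13].
(χ(G) = 4 ≤ 4.)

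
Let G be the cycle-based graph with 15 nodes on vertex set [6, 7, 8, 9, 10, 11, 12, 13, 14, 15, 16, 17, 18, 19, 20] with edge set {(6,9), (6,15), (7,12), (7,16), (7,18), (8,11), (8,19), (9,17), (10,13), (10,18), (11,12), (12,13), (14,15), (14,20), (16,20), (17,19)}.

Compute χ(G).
χ(G) = 3

Clique number ω(G) = 2 (lower bound: χ ≥ ω).
Odd cycle [18, 10, 13, 12, 7] needs 3 colors (χ ≥ 3).
The coloring below uses 3 colors, so χ(G) = 3.
A valid 3-coloring: color 1: [7, 9, 10, 11, 15, 19, 20]; color 2: [6, 8, 12, 14, 16, 17, 18]; color 3: [13].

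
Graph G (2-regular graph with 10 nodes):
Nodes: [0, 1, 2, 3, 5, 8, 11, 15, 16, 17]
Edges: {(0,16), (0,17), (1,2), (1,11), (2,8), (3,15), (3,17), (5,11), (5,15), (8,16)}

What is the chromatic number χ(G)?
Clique number ω(G) = 2 (lower bound: χ ≥ ω).
The graph is bipartite (no odd cycle), so 2 colors suffice: χ(G) = 2.
A valid 2-coloring: color 1: [0, 1, 3, 5, 8]; color 2: [2, 11, 15, 16, 17].

χ(G) = 2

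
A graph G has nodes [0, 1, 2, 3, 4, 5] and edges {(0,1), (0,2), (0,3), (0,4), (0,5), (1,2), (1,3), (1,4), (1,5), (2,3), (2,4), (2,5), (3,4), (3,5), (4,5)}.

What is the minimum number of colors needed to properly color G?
χ(G) = 6

Clique number ω(G) = 6 (lower bound: χ ≥ ω).
The clique on [0, 1, 2, 3, 4, 5] has size 6, forcing χ ≥ 6, and the coloring below uses 6 colors, so χ(G) = 6.
A valid 6-coloring: color 1: [1]; color 2: [2]; color 3: [4]; color 4: [5]; color 5: [0]; color 6: [3].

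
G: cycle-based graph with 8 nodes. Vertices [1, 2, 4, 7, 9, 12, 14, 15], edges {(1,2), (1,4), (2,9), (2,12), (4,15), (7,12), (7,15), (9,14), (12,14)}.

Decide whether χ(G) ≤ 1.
Edge (1,2) forces its endpoints to differ, so 1 color is not enough.

No, G is not 1-colorable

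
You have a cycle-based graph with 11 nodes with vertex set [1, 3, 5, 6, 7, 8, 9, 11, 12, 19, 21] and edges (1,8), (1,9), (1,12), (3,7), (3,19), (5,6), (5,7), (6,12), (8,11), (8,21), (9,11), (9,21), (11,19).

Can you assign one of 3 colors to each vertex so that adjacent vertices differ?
Yes, G is 3-colorable

A valid 3-coloring: color 1: [3, 5, 8, 9, 12]; color 2: [1, 6, 7, 11, 21]; color 3: [19].
(χ(G) = 3 ≤ 3.)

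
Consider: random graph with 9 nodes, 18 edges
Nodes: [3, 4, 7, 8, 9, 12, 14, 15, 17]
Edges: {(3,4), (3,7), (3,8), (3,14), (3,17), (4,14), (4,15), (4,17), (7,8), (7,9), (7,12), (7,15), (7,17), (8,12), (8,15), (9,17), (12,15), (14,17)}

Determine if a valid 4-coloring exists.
Yes, G is 4-colorable

A valid 4-coloring: color 1: [4, 7]; color 2: [8, 17]; color 3: [3, 9, 12]; color 4: [14, 15].
(χ(G) = 4 ≤ 4.)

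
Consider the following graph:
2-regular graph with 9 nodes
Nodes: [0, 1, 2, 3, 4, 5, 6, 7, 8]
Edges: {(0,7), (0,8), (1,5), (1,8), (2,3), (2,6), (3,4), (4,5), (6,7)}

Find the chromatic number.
Clique number ω(G) = 2 (lower bound: χ ≥ ω).
Odd cycle [0, 7, 6, 2, 3, 4, 5, 1, 8] needs 3 colors (χ ≥ 3).
The coloring below uses 3 colors, so χ(G) = 3.
A valid 3-coloring: color 1: [0, 1, 2, 4]; color 2: [3, 5, 7, 8]; color 3: [6].

χ(G) = 3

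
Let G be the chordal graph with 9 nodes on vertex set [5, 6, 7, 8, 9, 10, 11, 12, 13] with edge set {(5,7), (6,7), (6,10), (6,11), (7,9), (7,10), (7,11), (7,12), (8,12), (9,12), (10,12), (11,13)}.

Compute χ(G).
Clique number ω(G) = 3 (lower bound: χ ≥ ω).
The clique on [7, 9, 12] has size 3, forcing χ ≥ 3, and the coloring below uses 3 colors, so χ(G) = 3.
A valid 3-coloring: color 1: [7, 8, 13]; color 2: [5, 6, 12]; color 3: [9, 10, 11].

χ(G) = 3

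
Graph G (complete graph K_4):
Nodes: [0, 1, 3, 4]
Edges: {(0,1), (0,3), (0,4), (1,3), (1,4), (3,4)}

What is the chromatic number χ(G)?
Clique number ω(G) = 4 (lower bound: χ ≥ ω).
The clique on [0, 1, 3, 4] has size 4, forcing χ ≥ 4, and the coloring below uses 4 colors, so χ(G) = 4.
A valid 4-coloring: color 1: [0]; color 2: [1]; color 3: [4]; color 4: [3].

χ(G) = 4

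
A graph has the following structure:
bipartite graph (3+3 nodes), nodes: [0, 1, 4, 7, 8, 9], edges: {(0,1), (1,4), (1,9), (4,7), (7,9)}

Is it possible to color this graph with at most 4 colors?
Yes, G is 4-colorable

A valid 4-coloring: color 1: [1, 7, 8]; color 2: [0, 4, 9].
(χ(G) = 2 ≤ 4.)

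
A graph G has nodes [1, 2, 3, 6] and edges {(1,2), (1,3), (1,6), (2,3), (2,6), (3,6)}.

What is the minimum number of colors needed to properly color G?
χ(G) = 4

Clique number ω(G) = 4 (lower bound: χ ≥ ω).
The clique on [1, 2, 3, 6] has size 4, forcing χ ≥ 4, and the coloring below uses 4 colors, so χ(G) = 4.
A valid 4-coloring: color 1: [3]; color 2: [1]; color 3: [2]; color 4: [6].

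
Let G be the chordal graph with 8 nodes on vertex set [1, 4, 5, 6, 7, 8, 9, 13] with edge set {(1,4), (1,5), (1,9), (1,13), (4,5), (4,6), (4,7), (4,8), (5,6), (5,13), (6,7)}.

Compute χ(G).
χ(G) = 3

Clique number ω(G) = 3 (lower bound: χ ≥ ω).
The clique on [1, 4, 5] has size 3, forcing χ ≥ 3, and the coloring below uses 3 colors, so χ(G) = 3.
A valid 3-coloring: color 1: [4, 9, 13]; color 2: [1, 6, 8]; color 3: [5, 7].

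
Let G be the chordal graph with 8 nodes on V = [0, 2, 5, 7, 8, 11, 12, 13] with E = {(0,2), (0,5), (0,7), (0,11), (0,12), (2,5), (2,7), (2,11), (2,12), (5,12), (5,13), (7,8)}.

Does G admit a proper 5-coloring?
A valid 5-coloring: color 1: [2, 8, 13]; color 2: [0]; color 3: [5, 7, 11]; color 4: [12].
(χ(G) = 4 ≤ 5.)

Yes, G is 5-colorable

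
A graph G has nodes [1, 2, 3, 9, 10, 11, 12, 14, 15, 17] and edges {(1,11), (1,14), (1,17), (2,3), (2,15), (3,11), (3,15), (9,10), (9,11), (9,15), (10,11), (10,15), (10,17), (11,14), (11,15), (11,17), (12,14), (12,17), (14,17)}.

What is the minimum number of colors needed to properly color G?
χ(G) = 4

Clique number ω(G) = 4 (lower bound: χ ≥ ω).
The clique on [1, 11, 14, 17] has size 4, forcing χ ≥ 4, and the coloring below uses 4 colors, so χ(G) = 4.
A valid 4-coloring: color 1: [2, 11, 12]; color 2: [15, 17]; color 3: [3, 10, 14]; color 4: [1, 9].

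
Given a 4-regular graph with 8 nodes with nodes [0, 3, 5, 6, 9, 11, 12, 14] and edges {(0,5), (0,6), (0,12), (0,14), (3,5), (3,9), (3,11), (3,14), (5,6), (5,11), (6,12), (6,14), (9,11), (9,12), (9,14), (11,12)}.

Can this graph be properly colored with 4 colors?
Yes, G is 4-colorable

A valid 4-coloring: color 1: [0, 9]; color 2: [5, 12, 14]; color 3: [6, 11]; color 4: [3].
(χ(G) = 4 ≤ 4.)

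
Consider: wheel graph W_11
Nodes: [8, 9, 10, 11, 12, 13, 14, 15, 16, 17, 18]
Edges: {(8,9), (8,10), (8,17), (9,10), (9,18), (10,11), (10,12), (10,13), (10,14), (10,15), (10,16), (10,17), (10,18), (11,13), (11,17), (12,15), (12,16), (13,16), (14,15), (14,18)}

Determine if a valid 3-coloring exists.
Yes, G is 3-colorable

A valid 3-coloring: color 1: [10]; color 2: [9, 12, 13, 14, 17]; color 3: [8, 11, 15, 16, 18].
(χ(G) = 3 ≤ 3.)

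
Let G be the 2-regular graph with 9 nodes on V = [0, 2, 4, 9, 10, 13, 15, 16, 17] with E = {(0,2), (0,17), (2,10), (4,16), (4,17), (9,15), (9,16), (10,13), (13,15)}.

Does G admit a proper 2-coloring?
Odd cycle [10, 13, 15, 9, 16, 4, 17, 0, 2] needs 3 colors (χ ≥ 3).
Hence χ(G) ≥ 3 > 2, so no proper 2-coloring exists.

No, G is not 2-colorable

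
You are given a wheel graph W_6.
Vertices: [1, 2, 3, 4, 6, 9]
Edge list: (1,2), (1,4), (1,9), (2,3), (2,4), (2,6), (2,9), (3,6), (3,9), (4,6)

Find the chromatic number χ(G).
Clique number ω(G) = 3 (lower bound: χ ≥ ω).
Odd cycle [3, 6, 4, 1, 9] needs 3 colors (χ ≥ 3).
Vertex 2 is adjacent to every vertex of [1, 3, 4, 6, 9], which already need 3 colors among themselves, so 2 needs a new color (χ ≥ 4).
The coloring below uses 4 colors, so χ(G) = 4.
A valid 4-coloring: color 1: [2]; color 2: [1, 3]; color 3: [6, 9]; color 4: [4].

χ(G) = 4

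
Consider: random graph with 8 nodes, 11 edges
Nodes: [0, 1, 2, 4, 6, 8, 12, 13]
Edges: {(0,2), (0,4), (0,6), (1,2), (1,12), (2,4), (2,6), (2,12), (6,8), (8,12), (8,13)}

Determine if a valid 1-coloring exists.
The clique on vertices [0, 2, 4] has size 3 > 1, so it alone needs 3 colors.

No, G is not 1-colorable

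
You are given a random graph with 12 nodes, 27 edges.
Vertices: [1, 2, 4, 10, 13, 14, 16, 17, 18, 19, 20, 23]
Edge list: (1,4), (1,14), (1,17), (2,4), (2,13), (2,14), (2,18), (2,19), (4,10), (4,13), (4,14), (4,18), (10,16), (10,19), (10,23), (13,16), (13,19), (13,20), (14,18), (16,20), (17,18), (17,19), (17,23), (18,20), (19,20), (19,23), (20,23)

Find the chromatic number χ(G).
Clique number ω(G) = 4 (lower bound: χ ≥ ω).
The clique on [2, 4, 14, 18] has size 4, forcing χ ≥ 4, and the coloring below uses 4 colors, so χ(G) = 4.
A valid 4-coloring: color 1: [4, 16, 19]; color 2: [13, 14, 23]; color 3: [2, 10, 17, 20]; color 4: [1, 18].

χ(G) = 4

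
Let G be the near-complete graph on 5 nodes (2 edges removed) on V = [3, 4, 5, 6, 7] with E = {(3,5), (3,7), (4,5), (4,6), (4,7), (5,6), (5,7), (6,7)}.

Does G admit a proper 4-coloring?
Yes, G is 4-colorable

A valid 4-coloring: color 1: [7]; color 2: [5]; color 3: [3, 4]; color 4: [6].
(χ(G) = 4 ≤ 4.)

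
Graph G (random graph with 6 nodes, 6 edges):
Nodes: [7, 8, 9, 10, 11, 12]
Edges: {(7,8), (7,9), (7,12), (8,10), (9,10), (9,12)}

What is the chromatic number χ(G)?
Clique number ω(G) = 3 (lower bound: χ ≥ ω).
The clique on [7, 9, 12] has size 3, forcing χ ≥ 3, and the coloring below uses 3 colors, so χ(G) = 3.
A valid 3-coloring: color 1: [7, 10, 11]; color 2: [8, 9]; color 3: [12].

χ(G) = 3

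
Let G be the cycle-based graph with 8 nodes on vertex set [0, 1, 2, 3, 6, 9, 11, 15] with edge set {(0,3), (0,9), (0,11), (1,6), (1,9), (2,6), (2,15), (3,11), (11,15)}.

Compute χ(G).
Clique number ω(G) = 3 (lower bound: χ ≥ ω).
The clique on [0, 3, 11] has size 3, forcing χ ≥ 3, and the coloring below uses 3 colors, so χ(G) = 3.
A valid 3-coloring: color 1: [1, 2, 11]; color 2: [0, 6, 15]; color 3: [3, 9].

χ(G) = 3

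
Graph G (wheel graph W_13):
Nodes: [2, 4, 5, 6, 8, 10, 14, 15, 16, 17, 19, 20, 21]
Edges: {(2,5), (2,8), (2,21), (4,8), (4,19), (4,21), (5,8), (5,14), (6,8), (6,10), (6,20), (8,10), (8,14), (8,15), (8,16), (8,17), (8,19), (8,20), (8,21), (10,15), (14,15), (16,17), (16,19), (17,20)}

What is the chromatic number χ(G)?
χ(G) = 3

Clique number ω(G) = 3 (lower bound: χ ≥ ω).
The clique on [2, 5, 8] has size 3, forcing χ ≥ 3, and the coloring below uses 3 colors, so χ(G) = 3.
A valid 3-coloring: color 1: [8]; color 2: [5, 6, 15, 17, 19, 21]; color 3: [2, 4, 10, 14, 16, 20].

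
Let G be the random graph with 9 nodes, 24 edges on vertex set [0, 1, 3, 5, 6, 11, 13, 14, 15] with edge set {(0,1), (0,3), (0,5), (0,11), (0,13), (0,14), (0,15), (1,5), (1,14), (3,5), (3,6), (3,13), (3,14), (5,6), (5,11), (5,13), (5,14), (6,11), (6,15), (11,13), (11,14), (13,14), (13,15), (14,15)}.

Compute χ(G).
Clique number ω(G) = 5 (lower bound: χ ≥ ω).
The clique on [0, 5, 11, 13, 14] has size 5, forcing χ ≥ 5, and the coloring below uses 5 colors, so χ(G) = 5.
A valid 5-coloring: color 1: [0, 6]; color 2: [5, 15]; color 3: [14]; color 4: [1, 13]; color 5: [3, 11].

χ(G) = 5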